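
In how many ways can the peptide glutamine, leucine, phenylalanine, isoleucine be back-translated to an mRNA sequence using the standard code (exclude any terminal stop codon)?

72

Gln: 2 codons.
Leu: 6 codons.
Phe: 2 codons.
Ile: 3 codons.
2 × 6 × 2 × 3 = 72.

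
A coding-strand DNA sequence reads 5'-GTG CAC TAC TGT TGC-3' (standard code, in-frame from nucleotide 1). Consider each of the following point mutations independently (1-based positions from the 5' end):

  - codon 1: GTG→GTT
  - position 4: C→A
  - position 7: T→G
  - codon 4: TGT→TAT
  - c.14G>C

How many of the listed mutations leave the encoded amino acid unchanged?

1

Codon 1: GTG (Val) → GTT (Val) — synonymous.
Codon 2: CAC (His) → AAC (Asn) — missense.
Codon 3: TAC (Tyr) → GAC (Asp) — missense.
Codon 4: TGT (Cys) → TAT (Tyr) — missense.
Codon 5: TGC (Cys) → TCC (Ser) — missense.
Synonymous: 1 of 5.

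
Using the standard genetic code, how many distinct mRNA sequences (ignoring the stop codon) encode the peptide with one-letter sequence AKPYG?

Ala: 4 codons.
Lys: 2 codons.
Pro: 4 codons.
Tyr: 2 codons.
Gly: 4 codons.
4 × 2 × 4 × 2 × 4 = 256.

256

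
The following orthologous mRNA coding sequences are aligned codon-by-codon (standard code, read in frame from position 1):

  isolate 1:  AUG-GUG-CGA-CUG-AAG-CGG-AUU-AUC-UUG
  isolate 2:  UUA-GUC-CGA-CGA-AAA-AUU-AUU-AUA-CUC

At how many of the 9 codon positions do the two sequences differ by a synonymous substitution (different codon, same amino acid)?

4

Codon 1: AUG Met / UUA Leu — nonsynonymous.
Codon 2: GUG Val / GUC Val — synonymous.
Codon 3: CGA Arg / CGA Arg — identical.
Codon 4: CUG Leu / CGA Arg — nonsynonymous.
Codon 5: AAG Lys / AAA Lys — synonymous.
Codon 6: CGG Arg / AUU Ile — nonsynonymous.
Codon 7: AUU Ile / AUU Ile — identical.
Codon 8: AUC Ile / AUA Ile — synonymous.
Codon 9: UUG Leu / CUC Leu — synonymous.
Synonymous differences: 4.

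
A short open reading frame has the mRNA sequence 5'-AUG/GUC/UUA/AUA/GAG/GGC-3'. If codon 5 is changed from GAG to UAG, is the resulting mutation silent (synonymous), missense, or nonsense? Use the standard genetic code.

Position 13 falls in codon 5: GAG → Glu.
After the substitution the codon is UAG → Stop.
The new codon is a stop codon, so this is a nonsense mutation.

nonsense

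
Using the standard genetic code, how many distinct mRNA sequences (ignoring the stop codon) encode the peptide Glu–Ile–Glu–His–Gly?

96

Glu: 2 codons.
Ile: 3 codons.
Glu: 2 codons.
His: 2 codons.
Gly: 4 codons.
2 × 3 × 2 × 2 × 4 = 96.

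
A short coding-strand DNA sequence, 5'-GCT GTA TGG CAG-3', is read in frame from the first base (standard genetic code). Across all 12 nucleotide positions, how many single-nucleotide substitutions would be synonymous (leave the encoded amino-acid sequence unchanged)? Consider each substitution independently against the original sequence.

Codon 1 (GCT, Ala): 3 synonymous substitutions.
Codon 2 (GTA, Val): 3 synonymous substitutions.
Codon 3 (TGG, Trp): 0 synonymous substitutions.
Codon 4 (CAG, Gln): 1 synonymous substitution.
Total: 3 + 3 + 0 + 1 = 7.

7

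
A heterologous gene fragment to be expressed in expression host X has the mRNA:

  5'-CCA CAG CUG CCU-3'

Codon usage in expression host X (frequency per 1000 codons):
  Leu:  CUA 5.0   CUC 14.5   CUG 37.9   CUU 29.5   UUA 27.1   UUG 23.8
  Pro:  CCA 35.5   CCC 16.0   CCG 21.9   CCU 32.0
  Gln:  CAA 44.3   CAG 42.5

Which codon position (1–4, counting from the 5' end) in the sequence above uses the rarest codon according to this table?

4

Codon 1 CCA (Pro): 35.5 per 1000.
Codon 2 CAG (Gln): 42.5 per 1000.
Codon 3 CUG (Leu): 37.9 per 1000.
Codon 4 CCU (Pro): 32.0 per 1000.
Lowest frequency is 32.0 at codon 4.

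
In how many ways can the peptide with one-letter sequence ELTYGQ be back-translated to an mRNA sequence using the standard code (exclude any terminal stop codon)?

768

Glu: 2 codons.
Leu: 6 codons.
Thr: 4 codons.
Tyr: 2 codons.
Gly: 4 codons.
Gln: 2 codons.
2 × 6 × 4 × 2 × 4 × 2 = 768.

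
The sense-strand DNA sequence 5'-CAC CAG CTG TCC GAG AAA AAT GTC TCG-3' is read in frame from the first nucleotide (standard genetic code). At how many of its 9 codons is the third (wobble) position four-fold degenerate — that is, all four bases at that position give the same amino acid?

Codon 1 CAC (His): third position 2-fold.
Codon 2 CAG (Gln): third position 2-fold.
Codon 3 CTG (Leu): third position 4-fold.
Codon 4 TCC (Ser): third position 4-fold.
Codon 5 GAG (Glu): third position 2-fold.
Codon 6 AAA (Lys): third position 2-fold.
Codon 7 AAT (Asn): third position 2-fold.
Codon 8 GTC (Val): third position 4-fold.
Codon 9 TCG (Ser): third position 4-fold.
Four-fold degenerate third positions: 4.

4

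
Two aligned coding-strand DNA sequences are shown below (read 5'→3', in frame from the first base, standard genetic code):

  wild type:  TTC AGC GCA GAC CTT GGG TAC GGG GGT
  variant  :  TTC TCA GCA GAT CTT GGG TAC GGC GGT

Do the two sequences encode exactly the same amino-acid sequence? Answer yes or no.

yes

Codon 1: TTC Phe / TTC Phe — identical.
Codon 2: AGC Ser / TCA Ser — synonymous.
Codon 3: GCA Ala / GCA Ala — identical.
Codon 4: GAC Asp / GAT Asp — synonymous.
Codon 5: CTT Leu / CTT Leu — identical.
Codon 6: GGG Gly / GGG Gly — identical.
Codon 7: TAC Tyr / TAC Tyr — identical.
Codon 8: GGG Gly / GGC Gly — synonymous.
Codon 9: GGT Gly / GGT Gly — identical.
Nonsynonymous differences: 0 → same protein.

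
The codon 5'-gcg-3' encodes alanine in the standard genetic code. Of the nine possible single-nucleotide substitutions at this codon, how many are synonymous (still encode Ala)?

Position 1: none → 0 synonymous.
Position 2: none → 0 synonymous.
Position 3: GCU, GCC, GCA → 3 synonymous.
Total: 0 + 0 + 3 = 3.

3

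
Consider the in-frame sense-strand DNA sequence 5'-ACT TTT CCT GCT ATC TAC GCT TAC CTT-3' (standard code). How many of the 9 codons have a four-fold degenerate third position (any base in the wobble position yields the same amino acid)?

Codon 1 ACT (Thr): third position 4-fold.
Codon 2 TTT (Phe): third position 2-fold.
Codon 3 CCT (Pro): third position 4-fold.
Codon 4 GCT (Ala): third position 4-fold.
Codon 5 ATC (Ile): third position 3-fold.
Codon 6 TAC (Tyr): third position 2-fold.
Codon 7 GCT (Ala): third position 4-fold.
Codon 8 TAC (Tyr): third position 2-fold.
Codon 9 CTT (Leu): third position 4-fold.
Four-fold degenerate third positions: 5.

5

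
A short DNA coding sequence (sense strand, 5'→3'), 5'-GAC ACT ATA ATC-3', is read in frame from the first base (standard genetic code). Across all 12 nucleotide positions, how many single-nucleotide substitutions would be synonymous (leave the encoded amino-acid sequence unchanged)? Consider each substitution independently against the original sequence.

8

Codon 1 (GAC, Asp): 1 synonymous substitution.
Codon 2 (ACT, Thr): 3 synonymous substitutions.
Codon 3 (ATA, Ile): 2 synonymous substitutions.
Codon 4 (ATC, Ile): 2 synonymous substitutions.
Total: 1 + 3 + 2 + 2 = 8.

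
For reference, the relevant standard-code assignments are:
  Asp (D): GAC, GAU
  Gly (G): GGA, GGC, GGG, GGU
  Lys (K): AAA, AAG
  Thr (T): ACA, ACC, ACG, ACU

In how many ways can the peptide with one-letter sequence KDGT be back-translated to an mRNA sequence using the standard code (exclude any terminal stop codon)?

Lys: 2 codons.
Asp: 2 codons.
Gly: 4 codons.
Thr: 4 codons.
2 × 2 × 4 × 4 = 64.

64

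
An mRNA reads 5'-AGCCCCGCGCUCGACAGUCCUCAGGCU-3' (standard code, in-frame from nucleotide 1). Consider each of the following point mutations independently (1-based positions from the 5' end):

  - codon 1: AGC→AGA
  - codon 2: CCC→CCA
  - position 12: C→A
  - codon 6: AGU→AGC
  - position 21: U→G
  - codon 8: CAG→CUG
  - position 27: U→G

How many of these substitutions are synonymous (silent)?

5

Codon 1: AGC (Ser) → AGA (Arg) — missense.
Codon 2: CCC (Pro) → CCA (Pro) — synonymous.
Codon 4: CUC (Leu) → CUA (Leu) — synonymous.
Codon 6: AGU (Ser) → AGC (Ser) — synonymous.
Codon 7: CCU (Pro) → CCG (Pro) — synonymous.
Codon 8: CAG (Gln) → CUG (Leu) — missense.
Codon 9: GCU (Ala) → GCG (Ala) — synonymous.
Synonymous: 5 of 7.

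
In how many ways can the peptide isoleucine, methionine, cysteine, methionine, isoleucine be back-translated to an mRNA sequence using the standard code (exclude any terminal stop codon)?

Ile: 3 codons.
Met: 1 codon.
Cys: 2 codons.
Met: 1 codon.
Ile: 3 codons.
3 × 1 × 2 × 1 × 3 = 18.

18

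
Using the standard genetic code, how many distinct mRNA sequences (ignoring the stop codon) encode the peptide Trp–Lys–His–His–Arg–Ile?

Trp: 1 codon.
Lys: 2 codons.
His: 2 codons.
His: 2 codons.
Arg: 6 codons.
Ile: 3 codons.
1 × 2 × 2 × 2 × 6 × 3 = 144.

144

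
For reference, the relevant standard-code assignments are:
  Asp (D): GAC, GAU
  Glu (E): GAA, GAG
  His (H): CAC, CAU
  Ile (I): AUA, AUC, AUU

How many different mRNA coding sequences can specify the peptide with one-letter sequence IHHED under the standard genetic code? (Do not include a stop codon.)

Ile: 3 codons.
His: 2 codons.
His: 2 codons.
Glu: 2 codons.
Asp: 2 codons.
3 × 2 × 2 × 2 × 2 = 48.

48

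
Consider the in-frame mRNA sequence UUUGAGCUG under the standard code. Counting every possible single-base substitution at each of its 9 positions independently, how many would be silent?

6

Codon 1 (UUU, Phe): 1 synonymous substitution.
Codon 2 (GAG, Glu): 1 synonymous substitution.
Codon 3 (CUG, Leu): 4 synonymous substitutions.
Total: 1 + 1 + 4 = 6.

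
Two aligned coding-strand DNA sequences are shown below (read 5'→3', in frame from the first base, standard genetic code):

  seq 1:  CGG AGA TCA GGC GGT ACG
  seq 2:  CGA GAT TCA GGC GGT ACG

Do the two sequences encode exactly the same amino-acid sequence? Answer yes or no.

no

Codon 1: CGG Arg / CGA Arg — synonymous.
Codon 2: AGA Arg / GAT Asp — nonsynonymous.
Codon 3: TCA Ser / TCA Ser — identical.
Codon 4: GGC Gly / GGC Gly — identical.
Codon 5: GGT Gly / GGT Gly — identical.
Codon 6: ACG Thr / ACG Thr — identical.
Nonsynonymous differences: 1 → different protein.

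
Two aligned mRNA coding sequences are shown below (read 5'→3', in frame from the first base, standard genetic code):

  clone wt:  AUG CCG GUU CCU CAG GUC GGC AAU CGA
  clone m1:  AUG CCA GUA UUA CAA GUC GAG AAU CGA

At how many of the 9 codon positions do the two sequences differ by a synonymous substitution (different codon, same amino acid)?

Codon 1: AUG Met / AUG Met — identical.
Codon 2: CCG Pro / CCA Pro — synonymous.
Codon 3: GUU Val / GUA Val — synonymous.
Codon 4: CCU Pro / UUA Leu — nonsynonymous.
Codon 5: CAG Gln / CAA Gln — synonymous.
Codon 6: GUC Val / GUC Val — identical.
Codon 7: GGC Gly / GAG Glu — nonsynonymous.
Codon 8: AAU Asn / AAU Asn — identical.
Codon 9: CGA Arg / CGA Arg — identical.
Synonymous differences: 3.

3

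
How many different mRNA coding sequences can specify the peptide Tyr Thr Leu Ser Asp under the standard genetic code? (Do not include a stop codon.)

576

Tyr: 2 codons.
Thr: 4 codons.
Leu: 6 codons.
Ser: 6 codons.
Asp: 2 codons.
2 × 4 × 6 × 6 × 2 = 576.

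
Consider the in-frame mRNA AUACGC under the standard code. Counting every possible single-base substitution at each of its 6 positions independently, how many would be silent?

Codon 1 (AUA, Ile): 2 synonymous substitutions.
Codon 2 (CGC, Arg): 3 synonymous substitutions.
Total: 2 + 3 = 5.

5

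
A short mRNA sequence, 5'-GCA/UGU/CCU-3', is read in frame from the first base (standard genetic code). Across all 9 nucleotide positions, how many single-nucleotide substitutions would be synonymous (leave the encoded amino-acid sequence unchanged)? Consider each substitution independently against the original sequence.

Codon 1 (GCA, Ala): 3 synonymous substitutions.
Codon 2 (UGU, Cys): 1 synonymous substitution.
Codon 3 (CCU, Pro): 3 synonymous substitutions.
Total: 3 + 1 + 3 = 7.

7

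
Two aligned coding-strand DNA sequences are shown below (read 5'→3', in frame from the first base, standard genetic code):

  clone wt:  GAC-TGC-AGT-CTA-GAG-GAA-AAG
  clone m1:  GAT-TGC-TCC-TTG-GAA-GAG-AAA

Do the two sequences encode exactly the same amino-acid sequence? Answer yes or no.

yes

Codon 1: GAC Asp / GAT Asp — synonymous.
Codon 2: TGC Cys / TGC Cys — identical.
Codon 3: AGT Ser / TCC Ser — synonymous.
Codon 4: CTA Leu / TTG Leu — synonymous.
Codon 5: GAG Glu / GAA Glu — synonymous.
Codon 6: GAA Glu / GAG Glu — synonymous.
Codon 7: AAG Lys / AAA Lys — synonymous.
Nonsynonymous differences: 0 → same protein.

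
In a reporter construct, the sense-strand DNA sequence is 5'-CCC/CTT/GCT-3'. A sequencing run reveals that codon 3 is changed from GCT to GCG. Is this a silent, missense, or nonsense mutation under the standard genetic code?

silent

Position 9 falls in codon 3: GCT → Ala.
After the substitution the codon is GCG → Ala.
Both encode Ala, so the change is synonymous.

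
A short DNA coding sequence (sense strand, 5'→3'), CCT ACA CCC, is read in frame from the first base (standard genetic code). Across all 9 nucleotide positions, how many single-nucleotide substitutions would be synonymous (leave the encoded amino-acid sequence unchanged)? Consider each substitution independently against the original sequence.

Codon 1 (CCT, Pro): 3 synonymous substitutions.
Codon 2 (ACA, Thr): 3 synonymous substitutions.
Codon 3 (CCC, Pro): 3 synonymous substitutions.
Total: 3 + 3 + 3 = 9.

9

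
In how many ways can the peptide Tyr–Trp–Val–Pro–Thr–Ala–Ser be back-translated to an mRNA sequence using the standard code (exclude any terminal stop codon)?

3072

Tyr: 2 codons.
Trp: 1 codon.
Val: 4 codons.
Pro: 4 codons.
Thr: 4 codons.
Ala: 4 codons.
Ser: 6 codons.
2 × 1 × 4 × 4 × 4 × 4 × 6 = 3072.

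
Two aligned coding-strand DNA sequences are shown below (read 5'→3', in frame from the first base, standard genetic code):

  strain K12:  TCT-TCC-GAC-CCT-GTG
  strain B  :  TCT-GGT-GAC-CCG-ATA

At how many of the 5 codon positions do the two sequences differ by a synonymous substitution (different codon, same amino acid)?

Codon 1: TCT Ser / TCT Ser — identical.
Codon 2: TCC Ser / GGT Gly — nonsynonymous.
Codon 3: GAC Asp / GAC Asp — identical.
Codon 4: CCT Pro / CCG Pro — synonymous.
Codon 5: GTG Val / ATA Ile — nonsynonymous.
Synonymous differences: 1.

1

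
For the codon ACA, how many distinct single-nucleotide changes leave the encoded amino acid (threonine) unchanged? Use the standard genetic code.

Position 1: none → 0 synonymous.
Position 2: none → 0 synonymous.
Position 3: ACT, ACC, ACG → 3 synonymous.
Total: 0 + 0 + 3 = 3.

3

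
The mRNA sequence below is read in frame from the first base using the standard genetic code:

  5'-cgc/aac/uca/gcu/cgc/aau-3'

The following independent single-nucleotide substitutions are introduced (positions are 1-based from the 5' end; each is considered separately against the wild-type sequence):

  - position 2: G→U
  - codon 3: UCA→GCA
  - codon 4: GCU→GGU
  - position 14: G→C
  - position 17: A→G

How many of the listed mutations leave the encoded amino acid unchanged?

0

Codon 1: CGC (Arg) → CUC (Leu) — missense.
Codon 3: UCA (Ser) → GCA (Ala) — missense.
Codon 4: GCU (Ala) → GGU (Gly) — missense.
Codon 5: CGC (Arg) → CCC (Pro) — missense.
Codon 6: AAU (Asn) → AGU (Ser) — missense.
Synonymous: 0 of 5.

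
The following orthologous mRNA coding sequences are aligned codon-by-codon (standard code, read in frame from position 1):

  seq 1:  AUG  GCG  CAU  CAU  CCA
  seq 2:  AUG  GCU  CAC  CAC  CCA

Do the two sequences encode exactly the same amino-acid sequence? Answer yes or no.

yes

Codon 1: AUG Met / AUG Met — identical.
Codon 2: GCG Ala / GCU Ala — synonymous.
Codon 3: CAU His / CAC His — synonymous.
Codon 4: CAU His / CAC His — synonymous.
Codon 5: CCA Pro / CCA Pro — identical.
Nonsynonymous differences: 0 → same protein.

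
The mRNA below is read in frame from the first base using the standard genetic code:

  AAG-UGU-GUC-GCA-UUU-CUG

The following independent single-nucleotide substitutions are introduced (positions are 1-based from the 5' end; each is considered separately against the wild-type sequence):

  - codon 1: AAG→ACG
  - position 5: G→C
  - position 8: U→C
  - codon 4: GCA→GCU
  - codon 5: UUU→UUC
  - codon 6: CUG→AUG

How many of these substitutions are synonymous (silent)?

2

Codon 1: AAG (Lys) → ACG (Thr) — missense.
Codon 2: UGU (Cys) → UCU (Ser) — missense.
Codon 3: GUC (Val) → GCC (Ala) — missense.
Codon 4: GCA (Ala) → GCU (Ala) — synonymous.
Codon 5: UUU (Phe) → UUC (Phe) — synonymous.
Codon 6: CUG (Leu) → AUG (Met) — missense.
Synonymous: 2 of 6.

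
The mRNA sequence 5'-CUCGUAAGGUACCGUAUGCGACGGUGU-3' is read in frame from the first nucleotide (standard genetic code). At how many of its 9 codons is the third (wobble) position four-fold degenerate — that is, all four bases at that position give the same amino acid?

5

Codon 1 CUC (Leu): third position 4-fold.
Codon 2 GUA (Val): third position 4-fold.
Codon 3 AGG (Arg): third position 2-fold.
Codon 4 UAC (Tyr): third position 2-fold.
Codon 5 CGU (Arg): third position 4-fold.
Codon 6 AUG (Met): third position 1-fold.
Codon 7 CGA (Arg): third position 4-fold.
Codon 8 CGG (Arg): third position 4-fold.
Codon 9 UGU (Cys): third position 2-fold.
Four-fold degenerate third positions: 5.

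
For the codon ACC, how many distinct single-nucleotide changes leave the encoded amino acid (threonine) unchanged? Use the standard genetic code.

3

Position 1: none → 0 synonymous.
Position 2: none → 0 synonymous.
Position 3: ACU, ACA, ACG → 3 synonymous.
Total: 0 + 0 + 3 = 3.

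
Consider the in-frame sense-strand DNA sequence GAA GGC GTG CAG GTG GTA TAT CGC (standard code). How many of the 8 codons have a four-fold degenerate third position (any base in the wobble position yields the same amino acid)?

5

Codon 1 GAA (Glu): third position 2-fold.
Codon 2 GGC (Gly): third position 4-fold.
Codon 3 GTG (Val): third position 4-fold.
Codon 4 CAG (Gln): third position 2-fold.
Codon 5 GTG (Val): third position 4-fold.
Codon 6 GTA (Val): third position 4-fold.
Codon 7 TAT (Tyr): third position 2-fold.
Codon 8 CGC (Arg): third position 4-fold.
Four-fold degenerate third positions: 5.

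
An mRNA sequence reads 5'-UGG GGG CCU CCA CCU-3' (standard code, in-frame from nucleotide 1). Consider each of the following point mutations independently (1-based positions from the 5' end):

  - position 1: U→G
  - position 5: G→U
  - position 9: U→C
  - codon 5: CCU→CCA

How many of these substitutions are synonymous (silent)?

Codon 1: UGG (Trp) → GGG (Gly) — missense.
Codon 2: GGG (Gly) → GUG (Val) — missense.
Codon 3: CCU (Pro) → CCC (Pro) — synonymous.
Codon 5: CCU (Pro) → CCA (Pro) — synonymous.
Synonymous: 2 of 4.

2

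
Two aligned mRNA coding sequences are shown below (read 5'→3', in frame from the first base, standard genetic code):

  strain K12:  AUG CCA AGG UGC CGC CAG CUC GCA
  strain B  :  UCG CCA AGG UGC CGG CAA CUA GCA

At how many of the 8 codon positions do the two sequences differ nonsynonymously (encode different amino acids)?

1

Codon 1: AUG Met / UCG Ser — nonsynonymous.
Codon 2: CCA Pro / CCA Pro — identical.
Codon 3: AGG Arg / AGG Arg — identical.
Codon 4: UGC Cys / UGC Cys — identical.
Codon 5: CGC Arg / CGG Arg — synonymous.
Codon 6: CAG Gln / CAA Gln — synonymous.
Codon 7: CUC Leu / CUA Leu — synonymous.
Codon 8: GCA Ala / GCA Ala — identical.
Nonsynonymous differences: 1.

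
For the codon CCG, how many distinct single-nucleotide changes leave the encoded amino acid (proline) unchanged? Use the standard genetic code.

Position 1: none → 0 synonymous.
Position 2: none → 0 synonymous.
Position 3: CCU, CCC, CCA → 3 synonymous.
Total: 0 + 0 + 3 = 3.

3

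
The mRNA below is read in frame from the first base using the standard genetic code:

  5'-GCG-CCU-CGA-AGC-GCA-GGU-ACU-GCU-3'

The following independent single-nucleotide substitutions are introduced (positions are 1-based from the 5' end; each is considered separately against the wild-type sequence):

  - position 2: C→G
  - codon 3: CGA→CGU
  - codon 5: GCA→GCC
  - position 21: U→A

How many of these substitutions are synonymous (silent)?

3

Codon 1: GCG (Ala) → GGG (Gly) — missense.
Codon 3: CGA (Arg) → CGU (Arg) — synonymous.
Codon 5: GCA (Ala) → GCC (Ala) — synonymous.
Codon 7: ACU (Thr) → ACA (Thr) — synonymous.
Synonymous: 3 of 4.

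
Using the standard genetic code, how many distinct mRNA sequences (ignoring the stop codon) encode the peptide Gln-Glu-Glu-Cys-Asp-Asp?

64

Gln: 2 codons.
Glu: 2 codons.
Glu: 2 codons.
Cys: 2 codons.
Asp: 2 codons.
Asp: 2 codons.
2 × 2 × 2 × 2 × 2 × 2 = 64.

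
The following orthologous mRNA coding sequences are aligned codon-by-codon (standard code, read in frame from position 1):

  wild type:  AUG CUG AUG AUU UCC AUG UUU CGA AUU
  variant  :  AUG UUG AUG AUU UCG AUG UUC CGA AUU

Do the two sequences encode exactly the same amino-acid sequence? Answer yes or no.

yes

Codon 1: AUG Met / AUG Met — identical.
Codon 2: CUG Leu / UUG Leu — synonymous.
Codon 3: AUG Met / AUG Met — identical.
Codon 4: AUU Ile / AUU Ile — identical.
Codon 5: UCC Ser / UCG Ser — synonymous.
Codon 6: AUG Met / AUG Met — identical.
Codon 7: UUU Phe / UUC Phe — synonymous.
Codon 8: CGA Arg / CGA Arg — identical.
Codon 9: AUU Ile / AUU Ile — identical.
Nonsynonymous differences: 0 → same protein.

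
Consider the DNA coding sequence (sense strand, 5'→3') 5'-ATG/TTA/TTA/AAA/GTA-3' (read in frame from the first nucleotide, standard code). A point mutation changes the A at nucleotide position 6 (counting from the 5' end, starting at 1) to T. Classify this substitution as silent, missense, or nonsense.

missense

Position 6 falls in codon 2: TTA → Leu.
After the substitution the codon is TTT → Phe.
Leu ≠ Phe, so this is a missense mutation.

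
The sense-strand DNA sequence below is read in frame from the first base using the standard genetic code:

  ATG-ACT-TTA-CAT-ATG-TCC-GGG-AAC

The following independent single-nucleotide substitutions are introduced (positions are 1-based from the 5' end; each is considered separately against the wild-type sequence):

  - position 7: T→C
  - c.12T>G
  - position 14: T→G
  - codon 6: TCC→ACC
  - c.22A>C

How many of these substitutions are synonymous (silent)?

1

Codon 3: TTA (Leu) → CTA (Leu) — synonymous.
Codon 4: CAT (His) → CAG (Gln) — missense.
Codon 5: ATG (Met) → AGG (Arg) — missense.
Codon 6: TCC (Ser) → ACC (Thr) — missense.
Codon 8: AAC (Asn) → CAC (His) — missense.
Synonymous: 1 of 5.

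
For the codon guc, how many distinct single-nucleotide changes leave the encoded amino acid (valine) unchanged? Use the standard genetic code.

3

Position 1: none → 0 synonymous.
Position 2: none → 0 synonymous.
Position 3: GUU, GUA, GUG → 3 synonymous.
Total: 0 + 0 + 3 = 3.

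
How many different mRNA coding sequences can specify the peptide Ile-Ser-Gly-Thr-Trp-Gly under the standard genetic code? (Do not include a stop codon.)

Ile: 3 codons.
Ser: 6 codons.
Gly: 4 codons.
Thr: 4 codons.
Trp: 1 codon.
Gly: 4 codons.
3 × 6 × 4 × 4 × 1 × 4 = 1152.

1152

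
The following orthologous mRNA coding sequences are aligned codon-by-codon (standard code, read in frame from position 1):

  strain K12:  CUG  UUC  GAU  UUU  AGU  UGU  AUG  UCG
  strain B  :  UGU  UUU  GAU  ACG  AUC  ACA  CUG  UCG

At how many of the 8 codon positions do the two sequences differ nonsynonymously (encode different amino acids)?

5

Codon 1: CUG Leu / UGU Cys — nonsynonymous.
Codon 2: UUC Phe / UUU Phe — synonymous.
Codon 3: GAU Asp / GAU Asp — identical.
Codon 4: UUU Phe / ACG Thr — nonsynonymous.
Codon 5: AGU Ser / AUC Ile — nonsynonymous.
Codon 6: UGU Cys / ACA Thr — nonsynonymous.
Codon 7: AUG Met / CUG Leu — nonsynonymous.
Codon 8: UCG Ser / UCG Ser — identical.
Nonsynonymous differences: 5.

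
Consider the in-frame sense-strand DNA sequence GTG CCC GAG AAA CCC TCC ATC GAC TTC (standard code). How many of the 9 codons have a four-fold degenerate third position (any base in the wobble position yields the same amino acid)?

4

Codon 1 GTG (Val): third position 4-fold.
Codon 2 CCC (Pro): third position 4-fold.
Codon 3 GAG (Glu): third position 2-fold.
Codon 4 AAA (Lys): third position 2-fold.
Codon 5 CCC (Pro): third position 4-fold.
Codon 6 TCC (Ser): third position 4-fold.
Codon 7 ATC (Ile): third position 3-fold.
Codon 8 GAC (Asp): third position 2-fold.
Codon 9 TTC (Phe): third position 2-fold.
Four-fold degenerate third positions: 4.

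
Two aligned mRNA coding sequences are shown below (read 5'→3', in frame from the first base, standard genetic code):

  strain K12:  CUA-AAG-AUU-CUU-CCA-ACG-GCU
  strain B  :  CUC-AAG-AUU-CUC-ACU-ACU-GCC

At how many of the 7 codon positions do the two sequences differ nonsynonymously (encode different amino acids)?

1

Codon 1: CUA Leu / CUC Leu — synonymous.
Codon 2: AAG Lys / AAG Lys — identical.
Codon 3: AUU Ile / AUU Ile — identical.
Codon 4: CUU Leu / CUC Leu — synonymous.
Codon 5: CCA Pro / ACU Thr — nonsynonymous.
Codon 6: ACG Thr / ACU Thr — synonymous.
Codon 7: GCU Ala / GCC Ala — synonymous.
Nonsynonymous differences: 1.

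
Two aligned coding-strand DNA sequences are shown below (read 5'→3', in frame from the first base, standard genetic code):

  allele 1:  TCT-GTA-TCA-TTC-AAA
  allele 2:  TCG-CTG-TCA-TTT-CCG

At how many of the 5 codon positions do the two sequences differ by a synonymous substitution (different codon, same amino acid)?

Codon 1: TCT Ser / TCG Ser — synonymous.
Codon 2: GTA Val / CTG Leu — nonsynonymous.
Codon 3: TCA Ser / TCA Ser — identical.
Codon 4: TTC Phe / TTT Phe — synonymous.
Codon 5: AAA Lys / CCG Pro — nonsynonymous.
Synonymous differences: 2.

2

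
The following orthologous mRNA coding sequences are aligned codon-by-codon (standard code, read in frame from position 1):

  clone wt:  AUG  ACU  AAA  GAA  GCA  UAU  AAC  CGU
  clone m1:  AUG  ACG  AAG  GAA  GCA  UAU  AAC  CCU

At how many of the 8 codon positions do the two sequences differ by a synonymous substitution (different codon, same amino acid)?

Codon 1: AUG Met / AUG Met — identical.
Codon 2: ACU Thr / ACG Thr — synonymous.
Codon 3: AAA Lys / AAG Lys — synonymous.
Codon 4: GAA Glu / GAA Glu — identical.
Codon 5: GCA Ala / GCA Ala — identical.
Codon 6: UAU Tyr / UAU Tyr — identical.
Codon 7: AAC Asn / AAC Asn — identical.
Codon 8: CGU Arg / CCU Pro — nonsynonymous.
Synonymous differences: 2.

2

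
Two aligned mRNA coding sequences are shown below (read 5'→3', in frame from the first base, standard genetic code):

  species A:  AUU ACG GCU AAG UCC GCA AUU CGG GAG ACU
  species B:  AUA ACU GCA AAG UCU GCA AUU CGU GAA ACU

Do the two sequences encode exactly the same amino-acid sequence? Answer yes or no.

Codon 1: AUU Ile / AUA Ile — synonymous.
Codon 2: ACG Thr / ACU Thr — synonymous.
Codon 3: GCU Ala / GCA Ala — synonymous.
Codon 4: AAG Lys / AAG Lys — identical.
Codon 5: UCC Ser / UCU Ser — synonymous.
Codon 6: GCA Ala / GCA Ala — identical.
Codon 7: AUU Ile / AUU Ile — identical.
Codon 8: CGG Arg / CGU Arg — synonymous.
Codon 9: GAG Glu / GAA Glu — synonymous.
Codon 10: ACU Thr / ACU Thr — identical.
Nonsynonymous differences: 0 → same protein.

yes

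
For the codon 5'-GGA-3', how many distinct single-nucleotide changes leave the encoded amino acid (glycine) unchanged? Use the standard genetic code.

Position 1: none → 0 synonymous.
Position 2: none → 0 synonymous.
Position 3: GGU, GGC, GGG → 3 synonymous.
Total: 0 + 0 + 3 = 3.

3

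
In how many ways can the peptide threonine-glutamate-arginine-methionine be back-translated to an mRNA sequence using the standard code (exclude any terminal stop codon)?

48

Thr: 4 codons.
Glu: 2 codons.
Arg: 6 codons.
Met: 1 codon.
4 × 2 × 6 × 1 = 48.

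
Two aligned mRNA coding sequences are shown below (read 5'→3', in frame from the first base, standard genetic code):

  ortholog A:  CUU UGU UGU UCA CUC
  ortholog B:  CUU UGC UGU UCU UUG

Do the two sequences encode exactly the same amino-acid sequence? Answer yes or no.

yes

Codon 1: CUU Leu / CUU Leu — identical.
Codon 2: UGU Cys / UGC Cys — synonymous.
Codon 3: UGU Cys / UGU Cys — identical.
Codon 4: UCA Ser / UCU Ser — synonymous.
Codon 5: CUC Leu / UUG Leu — synonymous.
Nonsynonymous differences: 0 → same protein.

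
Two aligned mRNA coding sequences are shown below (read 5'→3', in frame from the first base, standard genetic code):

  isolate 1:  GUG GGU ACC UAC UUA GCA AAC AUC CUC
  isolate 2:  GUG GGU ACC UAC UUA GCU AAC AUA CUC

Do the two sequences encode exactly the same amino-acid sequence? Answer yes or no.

Codon 1: GUG Val / GUG Val — identical.
Codon 2: GGU Gly / GGU Gly — identical.
Codon 3: ACC Thr / ACC Thr — identical.
Codon 4: UAC Tyr / UAC Tyr — identical.
Codon 5: UUA Leu / UUA Leu — identical.
Codon 6: GCA Ala / GCU Ala — synonymous.
Codon 7: AAC Asn / AAC Asn — identical.
Codon 8: AUC Ile / AUA Ile — synonymous.
Codon 9: CUC Leu / CUC Leu — identical.
Nonsynonymous differences: 0 → same protein.

yes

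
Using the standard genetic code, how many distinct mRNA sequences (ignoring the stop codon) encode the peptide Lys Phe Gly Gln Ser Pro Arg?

4608

Lys: 2 codons.
Phe: 2 codons.
Gly: 4 codons.
Gln: 2 codons.
Ser: 6 codons.
Pro: 4 codons.
Arg: 6 codons.
2 × 2 × 4 × 2 × 6 × 4 × 6 = 4608.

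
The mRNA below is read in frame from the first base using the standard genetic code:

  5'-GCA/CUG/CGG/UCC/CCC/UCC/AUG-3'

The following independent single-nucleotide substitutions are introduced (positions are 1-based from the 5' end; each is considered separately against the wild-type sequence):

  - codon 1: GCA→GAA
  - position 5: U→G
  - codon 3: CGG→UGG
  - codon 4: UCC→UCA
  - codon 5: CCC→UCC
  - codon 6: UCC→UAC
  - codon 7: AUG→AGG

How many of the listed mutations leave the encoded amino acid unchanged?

Codon 1: GCA (Ala) → GAA (Glu) — missense.
Codon 2: CUG (Leu) → CGG (Arg) — missense.
Codon 3: CGG (Arg) → UGG (Trp) — missense.
Codon 4: UCC (Ser) → UCA (Ser) — synonymous.
Codon 5: CCC (Pro) → UCC (Ser) — missense.
Codon 6: UCC (Ser) → UAC (Tyr) — missense.
Codon 7: AUG (Met) → AGG (Arg) — missense.
Synonymous: 1 of 7.

1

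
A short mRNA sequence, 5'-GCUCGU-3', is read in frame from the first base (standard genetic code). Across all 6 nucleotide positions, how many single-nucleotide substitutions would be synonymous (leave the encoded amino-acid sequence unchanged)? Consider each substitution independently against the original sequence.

6

Codon 1 (GCU, Ala): 3 synonymous substitutions.
Codon 2 (CGU, Arg): 3 synonymous substitutions.
Total: 3 + 3 = 6.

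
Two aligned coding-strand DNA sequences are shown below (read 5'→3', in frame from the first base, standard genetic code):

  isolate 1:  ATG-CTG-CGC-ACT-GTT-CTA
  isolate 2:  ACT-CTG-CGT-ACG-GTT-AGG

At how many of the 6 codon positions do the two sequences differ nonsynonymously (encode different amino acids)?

Codon 1: ATG Met / ACT Thr — nonsynonymous.
Codon 2: CTG Leu / CTG Leu — identical.
Codon 3: CGC Arg / CGT Arg — synonymous.
Codon 4: ACT Thr / ACG Thr — synonymous.
Codon 5: GTT Val / GTT Val — identical.
Codon 6: CTA Leu / AGG Arg — nonsynonymous.
Nonsynonymous differences: 2.

2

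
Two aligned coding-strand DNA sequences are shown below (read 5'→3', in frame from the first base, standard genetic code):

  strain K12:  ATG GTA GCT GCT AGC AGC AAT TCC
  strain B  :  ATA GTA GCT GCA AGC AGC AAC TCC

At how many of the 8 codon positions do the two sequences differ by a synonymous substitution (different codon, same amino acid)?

Codon 1: ATG Met / ATA Ile — nonsynonymous.
Codon 2: GTA Val / GTA Val — identical.
Codon 3: GCT Ala / GCT Ala — identical.
Codon 4: GCT Ala / GCA Ala — synonymous.
Codon 5: AGC Ser / AGC Ser — identical.
Codon 6: AGC Ser / AGC Ser — identical.
Codon 7: AAT Asn / AAC Asn — synonymous.
Codon 8: TCC Ser / TCC Ser — identical.
Synonymous differences: 2.

2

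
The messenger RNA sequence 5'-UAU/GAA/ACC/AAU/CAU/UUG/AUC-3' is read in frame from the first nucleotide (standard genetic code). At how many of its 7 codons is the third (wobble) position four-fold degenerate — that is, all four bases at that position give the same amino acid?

1

Codon 1 UAU (Tyr): third position 2-fold.
Codon 2 GAA (Glu): third position 2-fold.
Codon 3 ACC (Thr): third position 4-fold.
Codon 4 AAU (Asn): third position 2-fold.
Codon 5 CAU (His): third position 2-fold.
Codon 6 UUG (Leu): third position 2-fold.
Codon 7 AUC (Ile): third position 3-fold.
Four-fold degenerate third positions: 1.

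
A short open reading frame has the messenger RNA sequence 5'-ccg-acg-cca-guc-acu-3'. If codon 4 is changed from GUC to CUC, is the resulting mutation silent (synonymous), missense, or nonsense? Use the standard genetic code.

Position 10 falls in codon 4: GUC → Val.
After the substitution the codon is CUC → Leu.
Val ≠ Leu, so this is a missense mutation.

missense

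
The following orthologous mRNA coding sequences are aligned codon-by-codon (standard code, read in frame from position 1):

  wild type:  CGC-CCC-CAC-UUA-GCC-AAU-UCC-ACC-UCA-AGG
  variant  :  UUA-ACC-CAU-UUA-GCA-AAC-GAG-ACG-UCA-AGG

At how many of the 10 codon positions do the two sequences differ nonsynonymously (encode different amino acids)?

3

Codon 1: CGC Arg / UUA Leu — nonsynonymous.
Codon 2: CCC Pro / ACC Thr — nonsynonymous.
Codon 3: CAC His / CAU His — synonymous.
Codon 4: UUA Leu / UUA Leu — identical.
Codon 5: GCC Ala / GCA Ala — synonymous.
Codon 6: AAU Asn / AAC Asn — synonymous.
Codon 7: UCC Ser / GAG Glu — nonsynonymous.
Codon 8: ACC Thr / ACG Thr — synonymous.
Codon 9: UCA Ser / UCA Ser — identical.
Codon 10: AGG Arg / AGG Arg — identical.
Nonsynonymous differences: 3.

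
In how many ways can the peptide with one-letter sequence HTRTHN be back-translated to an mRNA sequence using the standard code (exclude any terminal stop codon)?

His: 2 codons.
Thr: 4 codons.
Arg: 6 codons.
Thr: 4 codons.
His: 2 codons.
Asn: 2 codons.
2 × 4 × 6 × 4 × 2 × 2 = 768.

768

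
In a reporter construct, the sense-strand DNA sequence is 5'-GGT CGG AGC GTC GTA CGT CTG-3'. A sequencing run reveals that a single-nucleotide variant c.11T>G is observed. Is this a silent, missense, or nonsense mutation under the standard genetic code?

missense

Position 11 falls in codon 4: GTC → Val.
After the substitution the codon is GGC → Gly.
Val ≠ Gly, so this is a missense mutation.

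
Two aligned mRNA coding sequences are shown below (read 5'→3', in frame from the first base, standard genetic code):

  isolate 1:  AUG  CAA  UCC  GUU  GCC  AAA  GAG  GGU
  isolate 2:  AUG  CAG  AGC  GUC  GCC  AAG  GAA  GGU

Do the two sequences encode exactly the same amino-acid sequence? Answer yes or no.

yes

Codon 1: AUG Met / AUG Met — identical.
Codon 2: CAA Gln / CAG Gln — synonymous.
Codon 3: UCC Ser / AGC Ser — synonymous.
Codon 4: GUU Val / GUC Val — synonymous.
Codon 5: GCC Ala / GCC Ala — identical.
Codon 6: AAA Lys / AAG Lys — synonymous.
Codon 7: GAG Glu / GAA Glu — synonymous.
Codon 8: GGU Gly / GGU Gly — identical.
Nonsynonymous differences: 0 → same protein.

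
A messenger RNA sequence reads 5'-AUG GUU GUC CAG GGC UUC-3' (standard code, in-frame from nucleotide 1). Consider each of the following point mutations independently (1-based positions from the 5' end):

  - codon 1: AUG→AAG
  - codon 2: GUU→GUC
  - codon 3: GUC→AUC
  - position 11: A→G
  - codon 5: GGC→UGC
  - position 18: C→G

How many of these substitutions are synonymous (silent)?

Codon 1: AUG (Met) → AAG (Lys) — missense.
Codon 2: GUU (Val) → GUC (Val) — synonymous.
Codon 3: GUC (Val) → AUC (Ile) — missense.
Codon 4: CAG (Gln) → CGG (Arg) — missense.
Codon 5: GGC (Gly) → UGC (Cys) — missense.
Codon 6: UUC (Phe) → UUG (Leu) — missense.
Synonymous: 1 of 6.

1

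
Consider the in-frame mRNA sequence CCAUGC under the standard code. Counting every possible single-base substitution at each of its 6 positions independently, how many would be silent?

Codon 1 (CCA, Pro): 3 synonymous substitutions.
Codon 2 (UGC, Cys): 1 synonymous substitution.
Total: 3 + 1 = 4.

4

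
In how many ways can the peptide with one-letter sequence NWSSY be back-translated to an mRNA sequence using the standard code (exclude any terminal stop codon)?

144

Asn: 2 codons.
Trp: 1 codon.
Ser: 6 codons.
Ser: 6 codons.
Tyr: 2 codons.
2 × 1 × 6 × 6 × 2 = 144.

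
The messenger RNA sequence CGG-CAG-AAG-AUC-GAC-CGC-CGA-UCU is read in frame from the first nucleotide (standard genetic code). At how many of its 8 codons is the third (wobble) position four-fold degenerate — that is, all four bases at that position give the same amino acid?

4

Codon 1 CGG (Arg): third position 4-fold.
Codon 2 CAG (Gln): third position 2-fold.
Codon 3 AAG (Lys): third position 2-fold.
Codon 4 AUC (Ile): third position 3-fold.
Codon 5 GAC (Asp): third position 2-fold.
Codon 6 CGC (Arg): third position 4-fold.
Codon 7 CGA (Arg): third position 4-fold.
Codon 8 UCU (Ser): third position 4-fold.
Four-fold degenerate third positions: 4.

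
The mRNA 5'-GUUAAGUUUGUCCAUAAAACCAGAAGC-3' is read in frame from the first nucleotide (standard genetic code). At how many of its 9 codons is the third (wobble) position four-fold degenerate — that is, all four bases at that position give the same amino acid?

Codon 1 GUU (Val): third position 4-fold.
Codon 2 AAG (Lys): third position 2-fold.
Codon 3 UUU (Phe): third position 2-fold.
Codon 4 GUC (Val): third position 4-fold.
Codon 5 CAU (His): third position 2-fold.
Codon 6 AAA (Lys): third position 2-fold.
Codon 7 ACC (Thr): third position 4-fold.
Codon 8 AGA (Arg): third position 2-fold.
Codon 9 AGC (Ser): third position 2-fold.
Four-fold degenerate third positions: 3.

3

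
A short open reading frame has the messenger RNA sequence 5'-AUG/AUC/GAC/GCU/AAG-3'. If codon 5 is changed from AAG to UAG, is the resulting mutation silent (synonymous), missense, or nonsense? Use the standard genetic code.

Position 13 falls in codon 5: AAG → Lys.
After the substitution the codon is UAG → Stop.
The new codon is a stop codon, so this is a nonsense mutation.

nonsense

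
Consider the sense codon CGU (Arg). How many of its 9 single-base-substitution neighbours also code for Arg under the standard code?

3

Position 1: none → 0 synonymous.
Position 2: none → 0 synonymous.
Position 3: CGC, CGA, CGG → 3 synonymous.
Total: 0 + 0 + 3 = 3.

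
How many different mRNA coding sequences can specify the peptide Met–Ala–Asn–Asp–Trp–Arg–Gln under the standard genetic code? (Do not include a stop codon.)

Met: 1 codon.
Ala: 4 codons.
Asn: 2 codons.
Asp: 2 codons.
Trp: 1 codon.
Arg: 6 codons.
Gln: 2 codons.
1 × 4 × 2 × 2 × 1 × 6 × 2 = 192.

192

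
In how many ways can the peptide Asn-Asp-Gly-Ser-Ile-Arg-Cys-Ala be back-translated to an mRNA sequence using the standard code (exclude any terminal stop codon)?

Asn: 2 codons.
Asp: 2 codons.
Gly: 4 codons.
Ser: 6 codons.
Ile: 3 codons.
Arg: 6 codons.
Cys: 2 codons.
Ala: 4 codons.
2 × 2 × 4 × 6 × 3 × 6 × 2 × 4 = 13824.

13824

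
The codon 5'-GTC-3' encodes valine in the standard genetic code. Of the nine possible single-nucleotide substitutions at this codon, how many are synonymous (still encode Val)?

Position 1: none → 0 synonymous.
Position 2: none → 0 synonymous.
Position 3: GTT, GTA, GTG → 3 synonymous.
Total: 0 + 0 + 3 = 3.

3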